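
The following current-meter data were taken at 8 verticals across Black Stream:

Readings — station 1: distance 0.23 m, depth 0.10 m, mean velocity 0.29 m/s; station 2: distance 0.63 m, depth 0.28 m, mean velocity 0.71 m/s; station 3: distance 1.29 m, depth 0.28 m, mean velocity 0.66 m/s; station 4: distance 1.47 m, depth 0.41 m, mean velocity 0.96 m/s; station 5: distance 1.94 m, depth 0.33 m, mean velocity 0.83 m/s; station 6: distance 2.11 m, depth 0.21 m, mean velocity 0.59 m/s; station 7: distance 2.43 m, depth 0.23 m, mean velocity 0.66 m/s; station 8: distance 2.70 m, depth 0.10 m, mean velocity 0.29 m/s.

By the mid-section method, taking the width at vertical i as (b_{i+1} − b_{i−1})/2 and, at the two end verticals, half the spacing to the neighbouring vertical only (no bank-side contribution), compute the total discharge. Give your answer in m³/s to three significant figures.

0.483 m³/s

w_1 = (0.63 − 0.23)/2 = 0.2 m; q_1 = 0.29 × 0.10 × 0.2 = 0.005800 m³/s
w_2 = (1.29 − 0.23)/2 = 0.53 m; q_2 = 0.71 × 0.28 × 0.53 = 0.1054 m³/s
w_3 = (1.47 − 0.63)/2 = 0.42 m; q_3 = 0.66 × 0.28 × 0.42 = 0.07762 m³/s
w_4 = (1.94 − 1.29)/2 = 0.325 m; q_4 = 0.96 × 0.41 × 0.325 = 0.1279 m³/s
w_5 = (2.11 − 1.47)/2 = 0.32 m; q_5 = 0.83 × 0.33 × 0.32 = 0.08765 m³/s
w_6 = (2.43 − 1.94)/2 = 0.245 m; q_6 = 0.59 × 0.21 × 0.245 = 0.03036 m³/s
w_7 = (2.70 − 2.11)/2 = 0.295 m; q_7 = 0.66 × 0.23 × 0.295 = 0.04478 m³/s
w_8 = (2.70 − 2.43)/2 = 0.135 m; q_8 = 0.29 × 0.10 × 0.135 = 0.003915 m³/s
Q = Σ qᵢ = 0.4834 m³/s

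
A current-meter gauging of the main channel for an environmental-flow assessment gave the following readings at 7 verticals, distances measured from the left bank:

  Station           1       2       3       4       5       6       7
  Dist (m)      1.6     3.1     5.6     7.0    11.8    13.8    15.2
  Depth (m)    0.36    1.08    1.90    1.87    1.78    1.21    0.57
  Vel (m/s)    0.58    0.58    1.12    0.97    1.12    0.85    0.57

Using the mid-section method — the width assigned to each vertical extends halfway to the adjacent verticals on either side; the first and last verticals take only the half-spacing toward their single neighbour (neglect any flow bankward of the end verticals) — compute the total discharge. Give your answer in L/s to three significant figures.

19900 L/s

w_1 = (3.1 − 1.6)/2 = 0.75 m; q_1 = 0.58 × 0.36 × 0.75 = 0.1566 m³/s
w_2 = (5.6 − 1.6)/2 = 2 m; q_2 = 0.58 × 1.08 × 2 = 1.253 m³/s
w_3 = (7.0 − 3.1)/2 = 1.95 m; q_3 = 1.12 × 1.90 × 1.95 = 4.150 m³/s
w_4 = (11.8 − 5.6)/2 = 3.1 m; q_4 = 0.97 × 1.87 × 3.1 = 5.623 m³/s
w_5 = (13.8 − 7.0)/2 = 3.4 m; q_5 = 1.12 × 1.78 × 3.4 = 6.778 m³/s
w_6 = (15.2 − 11.8)/2 = 1.7 m; q_6 = 0.85 × 1.21 × 1.7 = 1.748 m³/s
w_7 = (15.2 − 13.8)/2 = 0.7 m; q_7 = 0.57 × 0.57 × 0.7 = 0.2274 m³/s
Q = Σ qᵢ = 19.94 m³/s
= 19.94 × 1000 = 19940 L/s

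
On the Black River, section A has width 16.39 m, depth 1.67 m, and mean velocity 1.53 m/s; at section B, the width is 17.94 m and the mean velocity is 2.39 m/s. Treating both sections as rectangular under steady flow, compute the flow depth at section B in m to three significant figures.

0.977 m

Q = A₁V₁ = (16.39×1.67) × 1.53 = 41.88 m³/s
d₂ = Q/(b₂ V₂) = 41.88/(17.94×2.39) = 0.9767 m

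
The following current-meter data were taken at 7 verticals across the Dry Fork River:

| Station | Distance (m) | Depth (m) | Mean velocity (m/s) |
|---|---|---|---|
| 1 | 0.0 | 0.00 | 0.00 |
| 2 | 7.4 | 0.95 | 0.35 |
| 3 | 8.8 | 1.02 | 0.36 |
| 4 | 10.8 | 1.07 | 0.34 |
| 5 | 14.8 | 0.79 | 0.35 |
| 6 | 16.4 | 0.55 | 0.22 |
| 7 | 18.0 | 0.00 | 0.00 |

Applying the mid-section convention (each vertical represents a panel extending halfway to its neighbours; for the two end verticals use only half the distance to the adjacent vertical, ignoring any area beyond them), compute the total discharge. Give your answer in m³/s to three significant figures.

w_2 = (8.8 − 0.0)/2 = 4.4 m; q_2 = 0.35 × 0.95 × 4.4 = 1.463 m³/s
w_3 = (10.8 − 7.4)/2 = 1.7 m; q_3 = 0.36 × 1.02 × 1.7 = 0.6242 m³/s
w_4 = (14.8 − 8.8)/2 = 3 m; q_4 = 0.34 × 1.07 × 3 = 1.091 m³/s
w_5 = (16.4 − 10.8)/2 = 2.8 m; q_5 = 0.35 × 0.79 × 2.8 = 0.7742 m³/s
w_6 = (18.0 − 14.8)/2 = 1.6 m; q_6 = 0.22 × 0.55 × 1.6 = 0.1936 m³/s
Stations 1, 7 contribute zero (depth or velocity is 0).
Q = Σ qᵢ = 4.146 m³/s

4.15 m³/s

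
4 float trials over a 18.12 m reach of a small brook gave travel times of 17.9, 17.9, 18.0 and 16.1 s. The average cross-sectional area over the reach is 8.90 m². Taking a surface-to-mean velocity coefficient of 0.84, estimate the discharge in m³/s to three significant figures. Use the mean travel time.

t̄ = (17.9 + 17.9 + 18.0 + 16.1) / 4 = 17.475 s
v_surface = L / t̄ = 18.12 / 17.475 = 1.037 m/s
v_mean = 0.84 × 1.037 = 0.8710 m/s
Q = A × v_mean = 8.90 × 0.8710 = 7.752 m³/s

7.75 m³/s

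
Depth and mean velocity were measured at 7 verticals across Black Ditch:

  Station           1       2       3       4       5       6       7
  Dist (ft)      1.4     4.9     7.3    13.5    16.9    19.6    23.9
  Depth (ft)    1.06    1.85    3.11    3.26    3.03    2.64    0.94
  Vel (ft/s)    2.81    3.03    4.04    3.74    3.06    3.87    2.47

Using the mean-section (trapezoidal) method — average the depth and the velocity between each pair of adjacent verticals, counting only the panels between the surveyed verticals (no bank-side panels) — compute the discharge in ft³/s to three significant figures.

200 ft³/s

Panel 1-2: Δb = 3.5 ft, d̄ = (1.06+1.85)/2 = 1.455, v̄ = (2.81+3.03)/2 = 2.92 → q = 3.5×1.455×2.92 = 14.87 ft³/s
Panel 2-3: Δb = 2.4 ft, d̄ = (1.85+3.11)/2 = 2.48, v̄ = (3.03+4.04)/2 = 3.535 → q = 2.4×2.48×3.535 = 21.04 ft³/s
Panel 3-4: Δb = 6.2 ft, d̄ = (3.11+3.26)/2 = 3.185, v̄ = (4.04+3.74)/2 = 3.89 → q = 6.2×3.185×3.89 = 76.82 ft³/s
Panel 4-5: Δb = 3.4 ft, d̄ = (3.26+3.03)/2 = 3.145, v̄ = (3.74+3.06)/2 = 3.4 → q = 3.4×3.145×3.4 = 36.36 ft³/s
Panel 5-6: Δb = 2.7 ft, d̄ = (3.03+2.64)/2 = 2.835, v̄ = (3.06+3.87)/2 = 3.465 → q = 2.7×2.835×3.465 = 26.52 ft³/s
Panel 6-7: Δb = 4.3 ft, d̄ = (2.64+0.94)/2 = 1.79, v̄ = (3.87+2.47)/2 = 3.17 → q = 4.3×1.79×3.17 = 24.40 ft³/s
Q = Σ q = 200.0 ft³/s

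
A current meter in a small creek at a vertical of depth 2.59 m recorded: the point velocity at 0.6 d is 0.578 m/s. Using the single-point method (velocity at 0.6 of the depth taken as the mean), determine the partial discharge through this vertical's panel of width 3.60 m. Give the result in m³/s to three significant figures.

v̄ = v₀.₆ = 0.578 m/s
q = v̄ × d × w = 0.5780 × 2.59 × 3.60 = 5.389 m³/s

5.39 m³/s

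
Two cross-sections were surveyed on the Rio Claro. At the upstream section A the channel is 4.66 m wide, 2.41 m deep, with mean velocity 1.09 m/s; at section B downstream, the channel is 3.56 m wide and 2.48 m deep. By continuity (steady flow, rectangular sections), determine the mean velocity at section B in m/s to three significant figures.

Q = A₁V₁ = (4.66×2.41) × 1.09 = 12.24 m³/s
A₂ = 3.56 × 2.48 = 8.829 m²
V₂ = Q/A₂ = 12.24/8.829 = 1.387 m/s

1.39 m/s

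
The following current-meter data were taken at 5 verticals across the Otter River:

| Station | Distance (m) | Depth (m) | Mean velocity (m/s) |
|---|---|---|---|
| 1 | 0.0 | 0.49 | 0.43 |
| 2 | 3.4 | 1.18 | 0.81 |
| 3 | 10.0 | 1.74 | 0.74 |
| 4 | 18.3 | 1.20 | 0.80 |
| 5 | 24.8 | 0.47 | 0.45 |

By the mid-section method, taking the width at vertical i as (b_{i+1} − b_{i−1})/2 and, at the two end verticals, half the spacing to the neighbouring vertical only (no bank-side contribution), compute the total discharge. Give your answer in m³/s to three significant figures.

w_1 = (3.4 − 0.0)/2 = 1.7 m; q_1 = 0.43 × 0.49 × 1.7 = 0.3582 m³/s
w_2 = (10.0 − 0.0)/2 = 5 m; q_2 = 0.81 × 1.18 × 5 = 4.779 m³/s
w_3 = (18.3 − 3.4)/2 = 7.45 m; q_3 = 0.74 × 1.74 × 7.45 = 9.593 m³/s
w_4 = (24.8 − 10.0)/2 = 7.4 m; q_4 = 0.80 × 1.20 × 7.4 = 7.104 m³/s
w_5 = (24.8 − 18.3)/2 = 3.25 m; q_5 = 0.45 × 0.47 × 3.25 = 0.6874 m³/s
Q = Σ qᵢ = 22.52 m³/s

22.5 m³/s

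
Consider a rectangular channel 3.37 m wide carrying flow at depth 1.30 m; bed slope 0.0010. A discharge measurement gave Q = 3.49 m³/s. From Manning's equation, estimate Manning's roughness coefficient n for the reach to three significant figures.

0.0323

A = b·y = 3.37 × 1.30 = 4.381 m²
P = b + 2y = 3.37 + 2×1.30 = 5.970 m
R = A/P = 4.381/5.970 = 0.7338 m
n = (1/Q)·A·R^(2/3)·S^(1/2) = (1/3.49) × 4.381 × 0.8136 × 0.03162 = 0.03230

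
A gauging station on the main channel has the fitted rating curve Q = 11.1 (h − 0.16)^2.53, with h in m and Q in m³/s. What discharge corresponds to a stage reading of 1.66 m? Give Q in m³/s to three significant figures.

Q = 11.1 × (1.66 − 0.16)^2.53 = 11.1 × 1.5^2.53 = 30.96 m³/s

31.0 m³/s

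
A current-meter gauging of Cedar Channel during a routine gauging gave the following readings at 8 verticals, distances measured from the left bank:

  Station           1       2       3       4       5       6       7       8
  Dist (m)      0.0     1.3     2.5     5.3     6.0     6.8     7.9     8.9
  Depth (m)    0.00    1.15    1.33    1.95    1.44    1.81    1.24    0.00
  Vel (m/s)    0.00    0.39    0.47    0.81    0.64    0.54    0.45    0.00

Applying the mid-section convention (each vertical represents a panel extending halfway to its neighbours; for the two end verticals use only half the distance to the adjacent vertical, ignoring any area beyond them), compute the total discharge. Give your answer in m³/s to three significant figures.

6.78 m³/s

w_2 = (2.5 − 0.0)/2 = 1.25 m; q_2 = 0.39 × 1.15 × 1.25 = 0.5606 m³/s
w_3 = (5.3 − 1.3)/2 = 2 m; q_3 = 0.47 × 1.33 × 2 = 1.250 m³/s
w_4 = (6.0 − 2.5)/2 = 1.75 m; q_4 = 0.81 × 1.95 × 1.75 = 2.764 m³/s
w_5 = (6.8 − 5.3)/2 = 0.75 m; q_5 = 0.64 × 1.44 × 0.75 = 0.6912 m³/s
w_6 = (7.9 − 6.0)/2 = 0.95 m; q_6 = 0.54 × 1.81 × 0.95 = 0.9285 m³/s
w_7 = (8.9 − 6.8)/2 = 1.05 m; q_7 = 0.45 × 1.24 × 1.05 = 0.5859 m³/s
Stations 1, 8 contribute zero (depth or velocity is 0).
Q = Σ qᵢ = 6.781 m³/s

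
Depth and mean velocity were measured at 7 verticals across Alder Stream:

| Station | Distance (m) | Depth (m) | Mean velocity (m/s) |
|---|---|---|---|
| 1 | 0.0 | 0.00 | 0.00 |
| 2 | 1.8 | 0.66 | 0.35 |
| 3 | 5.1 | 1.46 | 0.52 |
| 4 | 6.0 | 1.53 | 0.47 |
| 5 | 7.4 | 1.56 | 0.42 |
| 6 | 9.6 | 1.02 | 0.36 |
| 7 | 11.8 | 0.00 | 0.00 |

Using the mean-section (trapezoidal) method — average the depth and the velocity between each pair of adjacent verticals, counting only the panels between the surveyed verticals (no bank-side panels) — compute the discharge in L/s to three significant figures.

Panel 1-2: Δb = 1.8 m, d̄ = (0.00+0.66)/2 = 0.33, v̄ = (0.00+0.35)/2 = 0.175 → q = 1.8×0.33×0.175 = 0.1040 m³/s
Panel 2-3: Δb = 3.3 m, d̄ = (0.66+1.46)/2 = 1.06, v̄ = (0.35+0.52)/2 = 0.435 → q = 3.3×1.06×0.435 = 1.522 m³/s
Panel 3-4: Δb = 0.9 m, d̄ = (1.46+1.53)/2 = 1.495, v̄ = (0.52+0.47)/2 = 0.495 → q = 0.9×1.495×0.495 = 0.6660 m³/s
Panel 4-5: Δb = 1.4 m, d̄ = (1.53+1.56)/2 = 1.545, v̄ = (0.47+0.42)/2 = 0.445 → q = 1.4×1.545×0.445 = 0.9625 m³/s
Panel 5-6: Δb = 2.2 m, d̄ = (1.56+1.02)/2 = 1.29, v̄ = (0.42+0.36)/2 = 0.39 → q = 2.2×1.29×0.39 = 1.107 m³/s
Panel 6-7: Δb = 2.2 m, d̄ = (1.02+0.00)/2 = 0.51, v̄ = (0.36+0.00)/2 = 0.18 → q = 2.2×0.51×0.18 = 0.2020 m³/s
Q = Σ q = 4.563 m³/s
= 4.563 × 1000 = 4563 L/s

4560 L/s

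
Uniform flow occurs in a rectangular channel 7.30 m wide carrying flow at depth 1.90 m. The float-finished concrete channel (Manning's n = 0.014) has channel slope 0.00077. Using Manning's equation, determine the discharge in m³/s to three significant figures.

A = b·y = 7.30 × 1.90 = 13.87 m²
P = b + 2y = 7.30 + 2×1.90 = 11.10 m
R = A/P = 13.87/11.10 = 1.250 m
Q = (1/n)·A·R^(2/3)·S^(1/2) = (1/0.014) × 13.87 × 1.250^(2/3) × 0.00077^(1/2) = 31.89 m³/s

31.9 m³/s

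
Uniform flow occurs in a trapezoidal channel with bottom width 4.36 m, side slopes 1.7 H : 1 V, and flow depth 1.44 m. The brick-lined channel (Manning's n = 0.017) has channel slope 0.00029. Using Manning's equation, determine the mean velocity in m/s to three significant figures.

0.986 m/s

A = (b + z·y)·y = (4.36 + 1.7×1.44)×1.44 = 9.804 m²
P = b + 2y√(1+z²) = 4.36 + 2×1.44×√(1+1.7²) = 10.04 m
R = A/P = 9.804/10.04 = 0.9764 m
Q = (1/n)·A·R^(2/3)·S^(1/2) = (1/0.017) × 9.804 × 0.9764^(2/3) × 0.00029^(1/2) = 9.665 m³/s
V = Q/A = 9.665/9.804 = 0.9859 m/s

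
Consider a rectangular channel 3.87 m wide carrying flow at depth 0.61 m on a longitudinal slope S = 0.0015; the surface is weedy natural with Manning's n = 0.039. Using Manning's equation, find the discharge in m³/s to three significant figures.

A = b·y = 3.87 × 0.61 = 2.361 m²
P = b + 2y = 3.87 + 2×0.61 = 5.090 m
R = A/P = 2.361/5.090 = 0.4638 m
Q = (1/n)·A·R^(2/3)·S^(1/2) = (1/0.039) × 2.361 × 0.4638^(2/3) × 0.0015^(1/2) = 1.405 m³/s

1.40 m³/s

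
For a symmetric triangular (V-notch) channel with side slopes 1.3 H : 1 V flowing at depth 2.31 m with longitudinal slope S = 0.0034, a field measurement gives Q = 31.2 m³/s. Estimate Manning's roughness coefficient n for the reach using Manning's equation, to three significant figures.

0.0122

A = z·y² = 1.3×2.31² = 6.937 m²
P = 2y√(1+z²) = 2×2.31×√(1+1.3²) = 7.577 m
R = A/P = 6.937/7.577 = 0.9155 m
n = (1/Q)·A·R^(2/3)·S^(1/2) = (1/31.2) × 6.937 × 0.9428 × 0.05831 = 0.01222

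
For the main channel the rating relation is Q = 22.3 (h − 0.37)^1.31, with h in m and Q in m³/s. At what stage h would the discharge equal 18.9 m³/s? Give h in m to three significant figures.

h − h₀ = (Q/C)^(1/b) = (18.9/22.3)^(1/1.31) = 0.8814 m
h = 0.37 + 0.8814 = 1.251 m

1.25 m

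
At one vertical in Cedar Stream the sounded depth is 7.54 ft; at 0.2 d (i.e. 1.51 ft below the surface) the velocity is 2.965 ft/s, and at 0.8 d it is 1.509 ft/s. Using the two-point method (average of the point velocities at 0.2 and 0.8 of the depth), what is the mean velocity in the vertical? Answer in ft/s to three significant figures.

v̄ = (2.965 + 1.509) / 2 = 2.237 ft/s

2.24 ft/s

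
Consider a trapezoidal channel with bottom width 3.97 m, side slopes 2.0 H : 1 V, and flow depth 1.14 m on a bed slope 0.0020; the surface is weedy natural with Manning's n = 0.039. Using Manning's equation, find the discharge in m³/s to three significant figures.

A = (b + z·y)·y = (3.97 + 2.0×1.14)×1.14 = 7.125 m²
P = b + 2y√(1+z²) = 3.97 + 2×1.14×√(1+2.0²) = 9.068 m
R = A/P = 7.125/9.068 = 0.7857 m
Q = (1/n)·A·R^(2/3)·S^(1/2) = (1/0.039) × 7.125 × 0.7857^(2/3) × 0.0020^(1/2) = 6.957 m³/s

6.96 m³/s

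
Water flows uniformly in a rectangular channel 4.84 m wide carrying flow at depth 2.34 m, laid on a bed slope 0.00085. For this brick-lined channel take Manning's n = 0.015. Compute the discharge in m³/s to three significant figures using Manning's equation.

24.7 m³/s

A = b·y = 4.84 × 2.34 = 11.33 m²
P = b + 2y = 4.84 + 2×2.34 = 9.520 m
R = A/P = 11.33/9.520 = 1.190 m
Q = (1/n)·A·R^(2/3)·S^(1/2) = (1/0.015) × 11.33 × 1.190^(2/3) × 0.00085^(1/2) = 24.72 m³/s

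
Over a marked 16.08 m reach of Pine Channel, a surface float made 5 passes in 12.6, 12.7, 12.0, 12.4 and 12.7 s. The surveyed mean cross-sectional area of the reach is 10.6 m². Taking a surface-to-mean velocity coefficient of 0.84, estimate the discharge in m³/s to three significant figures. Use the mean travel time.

11.5 m³/s

t̄ = (12.6 + 12.7 + 12.0 + 12.4 + 12.7) / 5 = 12.48 s
v_surface = L / t̄ = 16.08 / 12.48 = 1.288 m/s
v_mean = 0.84 × 1.288 = 1.082 m/s
Q = A × v_mean = 10.6 × 1.082 = 11.47 m³/s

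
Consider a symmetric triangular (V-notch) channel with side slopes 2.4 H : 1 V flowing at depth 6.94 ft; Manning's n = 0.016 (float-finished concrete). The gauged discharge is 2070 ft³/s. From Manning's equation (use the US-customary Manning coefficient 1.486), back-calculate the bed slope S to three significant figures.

0.00787

A = z·y² = 2.4×6.94² = 115.6 ft²
P = 2y√(1+z²) = 2×6.94×√(1+2.4²) = 36.09 ft
R = A/P = 115.6/36.09 = 3.203 ft
S = (Q·n / (1.486·A·R^(2/3)))² = (2070×0.016 / (1.486×115.6×2.173))² = 0.007874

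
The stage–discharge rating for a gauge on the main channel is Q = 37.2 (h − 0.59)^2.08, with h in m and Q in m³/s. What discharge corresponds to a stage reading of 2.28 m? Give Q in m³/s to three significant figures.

111 m³/s

Q = 37.2 × (2.28 − 0.59)^2.08 = 37.2 × 1.69^2.08 = 110.8 m³/s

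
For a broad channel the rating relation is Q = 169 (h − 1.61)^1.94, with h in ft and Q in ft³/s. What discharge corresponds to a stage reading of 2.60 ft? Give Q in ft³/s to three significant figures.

Q = 169 × (2.60 − 1.61)^1.94 = 169 × 0.99^1.94 = 165.7 ft³/s

166 ft³/s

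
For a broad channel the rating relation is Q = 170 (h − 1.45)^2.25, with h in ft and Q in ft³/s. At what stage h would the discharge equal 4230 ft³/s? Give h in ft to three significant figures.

h − h₀ = (Q/C)^(1/b) = (4230/170)^(1/2.25) = 4.172 ft
h = 1.45 + 4.172 = 5.622 ft

5.62 ft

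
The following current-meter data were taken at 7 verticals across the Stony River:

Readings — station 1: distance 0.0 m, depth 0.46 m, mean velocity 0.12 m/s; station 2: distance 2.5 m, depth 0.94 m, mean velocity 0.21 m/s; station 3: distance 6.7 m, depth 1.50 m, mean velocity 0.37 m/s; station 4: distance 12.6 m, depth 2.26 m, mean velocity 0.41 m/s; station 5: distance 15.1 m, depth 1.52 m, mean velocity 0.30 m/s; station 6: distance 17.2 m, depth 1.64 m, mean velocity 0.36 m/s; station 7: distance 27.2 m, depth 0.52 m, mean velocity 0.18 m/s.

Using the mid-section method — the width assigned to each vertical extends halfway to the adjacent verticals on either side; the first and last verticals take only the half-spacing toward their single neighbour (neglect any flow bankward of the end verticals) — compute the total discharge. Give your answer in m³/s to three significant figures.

12.5 m³/s

w_1 = (2.5 − 0.0)/2 = 1.25 m; q_1 = 0.12 × 0.46 × 1.25 = 0.06900 m³/s
w_2 = (6.7 − 0.0)/2 = 3.35 m; q_2 = 0.21 × 0.94 × 3.35 = 0.6613 m³/s
w_3 = (12.6 − 2.5)/2 = 5.05 m; q_3 = 0.37 × 1.50 × 5.05 = 2.803 m³/s
w_4 = (15.1 − 6.7)/2 = 4.2 m; q_4 = 0.41 × 2.26 × 4.2 = 3.892 m³/s
w_5 = (17.2 − 12.6)/2 = 2.3 m; q_5 = 0.30 × 1.52 × 2.3 = 1.049 m³/s
w_6 = (27.2 − 15.1)/2 = 6.05 m; q_6 = 0.36 × 1.64 × 6.05 = 3.572 m³/s
w_7 = (27.2 − 17.2)/2 = 5 m; q_7 = 0.18 × 0.52 × 5 = 0.4680 m³/s
Q = Σ qᵢ = 12.51 m³/s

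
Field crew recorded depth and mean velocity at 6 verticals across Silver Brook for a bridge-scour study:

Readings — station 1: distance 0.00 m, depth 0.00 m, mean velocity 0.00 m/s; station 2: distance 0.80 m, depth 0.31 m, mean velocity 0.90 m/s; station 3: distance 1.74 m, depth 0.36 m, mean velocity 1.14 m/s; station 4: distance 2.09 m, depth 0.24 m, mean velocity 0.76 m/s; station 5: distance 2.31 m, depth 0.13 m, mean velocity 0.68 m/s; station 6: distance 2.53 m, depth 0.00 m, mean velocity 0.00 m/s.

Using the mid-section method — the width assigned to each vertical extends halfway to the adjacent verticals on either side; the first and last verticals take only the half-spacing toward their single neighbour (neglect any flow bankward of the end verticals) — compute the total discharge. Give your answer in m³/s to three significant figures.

w_2 = (1.74 − 0.00)/2 = 0.87 m; q_2 = 0.90 × 0.31 × 0.87 = 0.2427 m³/s
w_3 = (2.09 − 0.80)/2 = 0.645 m; q_3 = 1.14 × 0.36 × 0.645 = 0.2647 m³/s
w_4 = (2.31 − 1.74)/2 = 0.285 m; q_4 = 0.76 × 0.24 × 0.285 = 0.05198 m³/s
w_5 = (2.53 − 2.09)/2 = 0.22 m; q_5 = 0.68 × 0.13 × 0.22 = 0.01945 m³/s
Stations 1, 6 contribute zero (depth or velocity is 0).
Q = Σ qᵢ = 0.5789 m³/s

0.579 m³/s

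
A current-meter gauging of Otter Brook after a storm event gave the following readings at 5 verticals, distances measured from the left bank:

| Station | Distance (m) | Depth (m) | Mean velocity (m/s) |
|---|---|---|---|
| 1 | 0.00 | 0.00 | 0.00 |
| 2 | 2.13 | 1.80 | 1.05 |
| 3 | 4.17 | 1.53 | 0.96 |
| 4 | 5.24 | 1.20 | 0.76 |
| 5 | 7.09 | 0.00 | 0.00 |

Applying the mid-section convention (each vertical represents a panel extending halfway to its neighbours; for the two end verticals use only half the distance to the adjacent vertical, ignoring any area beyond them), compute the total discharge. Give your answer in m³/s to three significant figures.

w_2 = (4.17 − 0.00)/2 = 2.085 m; q_2 = 1.05 × 1.80 × 2.085 = 3.941 m³/s
w_3 = (5.24 − 2.13)/2 = 1.555 m; q_3 = 0.96 × 1.53 × 1.555 = 2.284 m³/s
w_4 = (7.09 − 4.17)/2 = 1.46 m; q_4 = 0.76 × 1.20 × 1.46 = 1.332 m³/s
Stations 1, 5 contribute zero (depth or velocity is 0).
Q = Σ qᵢ = 7.556 m³/s

7.56 m³/s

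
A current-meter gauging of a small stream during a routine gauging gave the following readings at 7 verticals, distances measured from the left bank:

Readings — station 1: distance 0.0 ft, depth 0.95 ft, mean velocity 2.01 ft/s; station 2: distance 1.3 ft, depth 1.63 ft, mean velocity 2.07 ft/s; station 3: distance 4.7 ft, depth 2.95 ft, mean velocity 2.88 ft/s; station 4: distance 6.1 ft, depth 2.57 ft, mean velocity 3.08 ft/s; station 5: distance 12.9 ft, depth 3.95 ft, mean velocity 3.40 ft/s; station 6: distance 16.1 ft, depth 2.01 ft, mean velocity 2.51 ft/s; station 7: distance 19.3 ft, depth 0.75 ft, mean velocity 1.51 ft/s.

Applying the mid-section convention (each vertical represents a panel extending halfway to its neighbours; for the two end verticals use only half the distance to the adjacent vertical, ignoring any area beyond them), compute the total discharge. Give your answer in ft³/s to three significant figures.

147 ft³/s

w_1 = (1.3 − 0.0)/2 = 0.65 ft; q_1 = 2.01 × 0.95 × 0.65 = 1.241 ft³/s
w_2 = (4.7 − 0.0)/2 = 2.35 ft; q_2 = 2.07 × 1.63 × 2.35 = 7.929 ft³/s
w_3 = (6.1 − 1.3)/2 = 2.4 ft; q_3 = 2.88 × 2.95 × 2.4 = 20.39 ft³/s
w_4 = (12.9 − 4.7)/2 = 4.1 ft; q_4 = 3.08 × 2.57 × 4.1 = 32.45 ft³/s
w_5 = (16.1 − 6.1)/2 = 5 ft; q_5 = 3.40 × 3.95 × 5 = 67.15 ft³/s
w_6 = (19.3 − 12.9)/2 = 3.2 ft; q_6 = 2.51 × 2.01 × 3.2 = 16.14 ft³/s
w_7 = (19.3 − 16.1)/2 = 1.6 ft; q_7 = 1.51 × 0.75 × 1.6 = 1.812 ft³/s
Q = Σ qᵢ = 147.1 ft³/s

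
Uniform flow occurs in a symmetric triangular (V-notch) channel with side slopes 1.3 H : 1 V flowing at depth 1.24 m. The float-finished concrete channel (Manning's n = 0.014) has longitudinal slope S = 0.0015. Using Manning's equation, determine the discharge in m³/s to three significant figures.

A = z·y² = 1.3×1.24² = 1.999 m²
P = 2y√(1+z²) = 2×1.24×√(1+1.3²) = 4.068 m
R = A/P = 1.999/4.068 = 0.4914 m
Q = (1/n)·A·R^(2/3)·S^(1/2) = (1/0.014) × 1.999 × 0.4914^(2/3) × 0.0015^(1/2) = 3.444 m³/s

3.44 m³/s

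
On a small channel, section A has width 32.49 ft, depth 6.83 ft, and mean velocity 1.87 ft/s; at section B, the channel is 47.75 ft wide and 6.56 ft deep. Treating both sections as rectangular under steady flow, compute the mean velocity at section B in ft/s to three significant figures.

Q = A₁V₁ = (32.49×6.83) × 1.87 = 415.0 ft³/s
A₂ = 47.75 × 6.56 = 313.2 ft²
V₂ = Q/A₂ = 415.0/313.2 = 1.325 ft/s

1.32 ft/s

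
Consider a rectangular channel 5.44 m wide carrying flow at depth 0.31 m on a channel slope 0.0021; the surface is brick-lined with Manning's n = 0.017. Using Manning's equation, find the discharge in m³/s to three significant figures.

1.94 m³/s

A = b·y = 5.44 × 0.31 = 1.686 m²
P = b + 2y = 5.44 + 2×0.31 = 6.060 m
R = A/P = 1.686/6.060 = 0.2783 m
Q = (1/n)·A·R^(2/3)·S^(1/2) = (1/0.017) × 1.686 × 0.2783^(2/3) × 0.0021^(1/2) = 1.938 m³/s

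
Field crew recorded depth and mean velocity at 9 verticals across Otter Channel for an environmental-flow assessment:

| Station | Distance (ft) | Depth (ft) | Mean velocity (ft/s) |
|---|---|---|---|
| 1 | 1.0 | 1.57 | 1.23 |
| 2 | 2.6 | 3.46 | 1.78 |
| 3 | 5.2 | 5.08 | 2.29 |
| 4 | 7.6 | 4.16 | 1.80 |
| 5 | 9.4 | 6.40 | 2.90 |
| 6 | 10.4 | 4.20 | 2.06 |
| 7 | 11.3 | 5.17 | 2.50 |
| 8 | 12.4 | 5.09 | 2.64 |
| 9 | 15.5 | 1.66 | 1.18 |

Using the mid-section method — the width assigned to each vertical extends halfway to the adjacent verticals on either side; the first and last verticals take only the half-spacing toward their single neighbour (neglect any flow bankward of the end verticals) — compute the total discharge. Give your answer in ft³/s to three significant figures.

w_1 = (2.6 − 1.0)/2 = 0.8 ft; q_1 = 1.23 × 1.57 × 0.8 = 1.545 ft³/s
w_2 = (5.2 − 1.0)/2 = 2.1 ft; q_2 = 1.78 × 3.46 × 2.1 = 12.93 ft³/s
w_3 = (7.6 − 2.6)/2 = 2.5 ft; q_3 = 2.29 × 5.08 × 2.5 = 29.08 ft³/s
w_4 = (9.4 − 5.2)/2 = 2.1 ft; q_4 = 1.80 × 4.16 × 2.1 = 15.72 ft³/s
w_5 = (10.4 − 7.6)/2 = 1.4 ft; q_5 = 2.90 × 6.40 × 1.4 = 25.98 ft³/s
w_6 = (11.3 − 9.4)/2 = 0.95 ft; q_6 = 2.06 × 4.20 × 0.95 = 8.219 ft³/s
w_7 = (12.4 − 10.4)/2 = 1 ft; q_7 = 2.50 × 5.17 × 1 = 12.93 ft³/s
w_8 = (15.5 − 11.3)/2 = 2.1 ft; q_8 = 2.64 × 5.09 × 2.1 = 28.22 ft³/s
w_9 = (15.5 − 12.4)/2 = 1.55 ft; q_9 = 1.18 × 1.66 × 1.55 = 3.036 ft³/s
Q = Σ qᵢ = 137.7 ft³/s

138 ft³/s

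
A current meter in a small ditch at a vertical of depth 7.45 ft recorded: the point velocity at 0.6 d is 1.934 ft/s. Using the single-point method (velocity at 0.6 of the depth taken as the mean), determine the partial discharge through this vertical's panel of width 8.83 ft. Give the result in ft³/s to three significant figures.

v̄ = v₀.₆ = 1.934 ft/s
q = v̄ × d × w = 1.934 × 7.45 × 8.83 = 127.2 ft³/s

127 ft³/s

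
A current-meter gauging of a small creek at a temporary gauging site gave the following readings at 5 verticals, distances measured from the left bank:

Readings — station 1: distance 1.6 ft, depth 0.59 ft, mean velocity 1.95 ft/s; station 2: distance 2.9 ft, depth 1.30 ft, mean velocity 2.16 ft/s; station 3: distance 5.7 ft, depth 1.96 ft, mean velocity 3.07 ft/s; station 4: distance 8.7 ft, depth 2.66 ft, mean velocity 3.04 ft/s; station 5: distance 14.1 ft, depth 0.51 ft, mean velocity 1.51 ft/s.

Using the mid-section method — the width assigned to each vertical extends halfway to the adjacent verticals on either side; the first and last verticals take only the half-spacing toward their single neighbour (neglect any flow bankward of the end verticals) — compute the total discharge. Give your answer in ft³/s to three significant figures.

60.0 ft³/s

w_1 = (2.9 − 1.6)/2 = 0.65 ft; q_1 = 1.95 × 0.59 × 0.65 = 0.7478 ft³/s
w_2 = (5.7 − 1.6)/2 = 2.05 ft; q_2 = 2.16 × 1.30 × 2.05 = 5.756 ft³/s
w_3 = (8.7 − 2.9)/2 = 2.9 ft; q_3 = 3.07 × 1.96 × 2.9 = 17.45 ft³/s
w_4 = (14.1 − 5.7)/2 = 4.2 ft; q_4 = 3.04 × 2.66 × 4.2 = 33.96 ft³/s
w_5 = (14.1 − 8.7)/2 = 2.7 ft; q_5 = 1.51 × 0.51 × 2.7 = 2.079 ft³/s
Q = Σ qᵢ = 60.00 ft³/s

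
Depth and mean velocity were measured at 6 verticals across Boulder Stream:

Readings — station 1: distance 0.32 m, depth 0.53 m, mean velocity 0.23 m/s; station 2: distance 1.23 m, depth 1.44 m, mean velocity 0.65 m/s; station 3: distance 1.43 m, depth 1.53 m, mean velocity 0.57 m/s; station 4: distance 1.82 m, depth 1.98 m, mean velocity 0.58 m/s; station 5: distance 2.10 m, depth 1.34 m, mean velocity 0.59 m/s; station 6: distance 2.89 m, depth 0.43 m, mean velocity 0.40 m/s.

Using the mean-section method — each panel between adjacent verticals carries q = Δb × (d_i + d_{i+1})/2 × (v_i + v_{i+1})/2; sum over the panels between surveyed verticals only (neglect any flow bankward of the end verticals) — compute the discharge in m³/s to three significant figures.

1.59 m³/s

Panel 1-2: Δb = 0.91 m, d̄ = (0.53+1.44)/2 = 0.985, v̄ = (0.23+0.65)/2 = 0.44 → q = 0.91×0.985×0.44 = 0.3944 m³/s
Panel 2-3: Δb = 0.2 m, d̄ = (1.44+1.53)/2 = 1.485, v̄ = (0.65+0.57)/2 = 0.61 → q = 0.2×1.485×0.61 = 0.1812 m³/s
Panel 3-4: Δb = 0.39 m, d̄ = (1.53+1.98)/2 = 1.755, v̄ = (0.57+0.58)/2 = 0.575 → q = 0.39×1.755×0.575 = 0.3936 m³/s
Panel 4-5: Δb = 0.28 m, d̄ = (1.98+1.34)/2 = 1.66, v̄ = (0.58+0.59)/2 = 0.585 → q = 0.28×1.66×0.585 = 0.2719 m³/s
Panel 5-6: Δb = 0.79 m, d̄ = (1.34+0.43)/2 = 0.885, v̄ = (0.59+0.40)/2 = 0.495 → q = 0.79×0.885×0.495 = 0.3461 m³/s
Q = Σ q = 1.587 m³/s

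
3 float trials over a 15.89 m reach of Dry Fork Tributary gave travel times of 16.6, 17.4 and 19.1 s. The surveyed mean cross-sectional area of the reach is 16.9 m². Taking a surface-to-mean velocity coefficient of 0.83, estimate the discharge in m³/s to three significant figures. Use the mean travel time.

t̄ = (16.6 + 17.4 + 19.1) / 3 = 17.7 s
v_surface = L / t̄ = 15.89 / 17.7 = 0.8977 m/s
v_mean = 0.83 × 0.8977 = 0.7451 m/s
Q = A × v_mean = 16.9 × 0.7451 = 12.59 m³/s

12.6 m³/s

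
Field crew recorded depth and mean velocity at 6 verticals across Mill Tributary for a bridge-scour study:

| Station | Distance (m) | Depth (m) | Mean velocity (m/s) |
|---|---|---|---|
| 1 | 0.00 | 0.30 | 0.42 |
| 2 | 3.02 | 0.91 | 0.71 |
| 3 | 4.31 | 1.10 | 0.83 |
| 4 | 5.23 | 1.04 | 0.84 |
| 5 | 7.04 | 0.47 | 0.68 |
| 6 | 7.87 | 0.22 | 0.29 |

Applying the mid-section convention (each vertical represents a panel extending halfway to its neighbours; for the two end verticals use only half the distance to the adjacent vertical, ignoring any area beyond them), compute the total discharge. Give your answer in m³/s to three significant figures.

w_1 = (3.02 − 0.00)/2 = 1.51 m; q_1 = 0.42 × 0.30 × 1.51 = 0.1903 m³/s
w_2 = (4.31 − 0.00)/2 = 2.155 m; q_2 = 0.71 × 0.91 × 2.155 = 1.392 m³/s
w_3 = (5.23 − 3.02)/2 = 1.105 m; q_3 = 0.83 × 1.10 × 1.105 = 1.009 m³/s
w_4 = (7.04 − 4.31)/2 = 1.365 m; q_4 = 0.84 × 1.04 × 1.365 = 1.192 m³/s
w_5 = (7.87 − 5.23)/2 = 1.32 m; q_5 = 0.68 × 0.47 × 1.32 = 0.4219 m³/s
w_6 = (7.87 − 7.04)/2 = 0.415 m; q_6 = 0.29 × 0.22 × 0.415 = 0.02648 m³/s
Q = Σ qᵢ = 4.232 m³/s

4.23 m³/s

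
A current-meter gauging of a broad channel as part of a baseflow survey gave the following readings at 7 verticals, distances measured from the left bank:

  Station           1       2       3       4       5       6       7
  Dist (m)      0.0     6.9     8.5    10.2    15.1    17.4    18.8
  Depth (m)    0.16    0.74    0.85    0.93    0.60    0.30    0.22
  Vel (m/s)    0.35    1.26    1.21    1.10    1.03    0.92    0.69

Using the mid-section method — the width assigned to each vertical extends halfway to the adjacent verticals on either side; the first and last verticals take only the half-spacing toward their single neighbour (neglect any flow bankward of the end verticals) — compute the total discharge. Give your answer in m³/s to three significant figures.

w_1 = (6.9 − 0.0)/2 = 3.45 m; q_1 = 0.35 × 0.16 × 3.45 = 0.1932 m³/s
w_2 = (8.5 − 0.0)/2 = 4.25 m; q_2 = 1.26 × 0.74 × 4.25 = 3.963 m³/s
w_3 = (10.2 − 6.9)/2 = 1.65 m; q_3 = 1.21 × 0.85 × 1.65 = 1.697 m³/s
w_4 = (15.1 − 8.5)/2 = 3.3 m; q_4 = 1.10 × 0.93 × 3.3 = 3.376 m³/s
w_5 = (17.4 − 10.2)/2 = 3.6 m; q_5 = 1.03 × 0.60 × 3.6 = 2.225 m³/s
w_6 = (18.8 − 15.1)/2 = 1.85 m; q_6 = 0.92 × 0.30 × 1.85 = 0.5106 m³/s
w_7 = (18.8 − 17.4)/2 = 0.7 m; q_7 = 0.69 × 0.22 × 0.7 = 0.1063 m³/s
Q = Σ qᵢ = 12.07 m³/s

12.1 m³/s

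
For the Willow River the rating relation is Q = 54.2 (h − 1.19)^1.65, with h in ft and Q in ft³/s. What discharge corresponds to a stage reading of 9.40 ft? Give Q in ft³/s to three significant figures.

Q = 54.2 × (9.40 − 1.19)^1.65 = 54.2 × 8.21^1.65 = 1748 ft³/s

1750 ft³/s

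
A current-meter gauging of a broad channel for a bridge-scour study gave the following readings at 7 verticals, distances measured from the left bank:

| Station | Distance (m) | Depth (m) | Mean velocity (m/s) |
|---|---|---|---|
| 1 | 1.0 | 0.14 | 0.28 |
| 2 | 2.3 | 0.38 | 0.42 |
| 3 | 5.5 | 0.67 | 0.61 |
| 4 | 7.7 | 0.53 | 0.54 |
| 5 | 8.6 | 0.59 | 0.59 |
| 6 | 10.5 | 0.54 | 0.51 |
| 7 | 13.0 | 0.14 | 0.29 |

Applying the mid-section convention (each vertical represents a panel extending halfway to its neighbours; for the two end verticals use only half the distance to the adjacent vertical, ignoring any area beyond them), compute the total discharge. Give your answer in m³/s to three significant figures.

w_1 = (2.3 − 1.0)/2 = 0.65 m; q_1 = 0.28 × 0.14 × 0.65 = 0.02548 m³/s
w_2 = (5.5 − 1.0)/2 = 2.25 m; q_2 = 0.42 × 0.38 × 2.25 = 0.3591 m³/s
w_3 = (7.7 − 2.3)/2 = 2.7 m; q_3 = 0.61 × 0.67 × 2.7 = 1.103 m³/s
w_4 = (8.6 − 5.5)/2 = 1.55 m; q_4 = 0.54 × 0.53 × 1.55 = 0.4436 m³/s
w_5 = (10.5 − 7.7)/2 = 1.4 m; q_5 = 0.59 × 0.59 × 1.4 = 0.4873 m³/s
w_6 = (13.0 − 8.6)/2 = 2.2 m; q_6 = 0.51 × 0.54 × 2.2 = 0.6059 m³/s
w_7 = (13.0 − 10.5)/2 = 1.25 m; q_7 = 0.29 × 0.14 × 1.25 = 0.05075 m³/s
Q = Σ qᵢ = 3.076 m³/s

3.08 m³/s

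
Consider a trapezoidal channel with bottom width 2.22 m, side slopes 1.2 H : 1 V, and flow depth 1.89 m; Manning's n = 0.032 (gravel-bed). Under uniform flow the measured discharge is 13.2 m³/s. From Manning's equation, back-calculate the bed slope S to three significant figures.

A = (b + z·y)·y = (2.22 + 1.2×1.89)×1.89 = 8.482 m²
P = b + 2y√(1+z²) = 2.22 + 2×1.89×√(1+1.2²) = 8.125 m
R = A/P = 8.482/8.125 = 1.044 m
S = (Q·n / (1·A·R^(2/3)))² = (13.2×0.032 / (1×8.482×1.029))² = 0.002341

0.00234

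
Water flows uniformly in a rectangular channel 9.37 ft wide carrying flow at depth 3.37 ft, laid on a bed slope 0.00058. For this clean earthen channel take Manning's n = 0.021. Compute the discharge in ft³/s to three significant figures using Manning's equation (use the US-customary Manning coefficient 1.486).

84.3 ft³/s

A = b·y = 9.37 × 3.37 = 31.58 ft²
P = b + 2y = 9.37 + 2×3.37 = 16.11 ft
R = A/P = 31.58/16.11 = 1.960 ft
Q = (1.486/n)·A·R^(2/3)·S^(1/2) = (1.486/0.021) × 31.58 × 1.960^(2/3) × 0.00058^(1/2) = 84.28 ft³/s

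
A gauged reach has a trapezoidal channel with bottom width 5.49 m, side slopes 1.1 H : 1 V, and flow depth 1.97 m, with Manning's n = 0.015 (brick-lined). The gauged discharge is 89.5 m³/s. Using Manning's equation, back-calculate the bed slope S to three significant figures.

A = (b + z·y)·y = (5.49 + 1.1×1.97)×1.97 = 15.08 m²
P = b + 2y√(1+z²) = 5.49 + 2×1.97×√(1+1.1²) = 11.35 m
R = A/P = 15.08/11.35 = 1.329 m
S = (Q·n / (1·A·R^(2/3)))² = (89.5×0.015 / (1×15.08×1.209))² = 0.005419

0.00542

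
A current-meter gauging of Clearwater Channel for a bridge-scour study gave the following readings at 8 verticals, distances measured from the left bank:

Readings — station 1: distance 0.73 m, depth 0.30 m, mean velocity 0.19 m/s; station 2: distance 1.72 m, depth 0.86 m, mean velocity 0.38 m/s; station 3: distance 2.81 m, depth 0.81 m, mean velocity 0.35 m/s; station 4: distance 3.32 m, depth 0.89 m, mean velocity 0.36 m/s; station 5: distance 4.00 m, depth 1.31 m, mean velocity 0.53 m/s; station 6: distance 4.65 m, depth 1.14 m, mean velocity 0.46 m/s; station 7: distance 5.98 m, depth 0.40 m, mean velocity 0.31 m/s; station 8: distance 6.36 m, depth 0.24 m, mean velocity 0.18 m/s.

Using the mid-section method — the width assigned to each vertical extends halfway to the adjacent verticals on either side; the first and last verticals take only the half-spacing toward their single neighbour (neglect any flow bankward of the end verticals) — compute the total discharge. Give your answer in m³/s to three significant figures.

w_1 = (1.72 − 0.73)/2 = 0.495 m; q_1 = 0.19 × 0.30 × 0.495 = 0.02822 m³/s
w_2 = (2.81 − 0.73)/2 = 1.04 m; q_2 = 0.38 × 0.86 × 1.04 = 0.3399 m³/s
w_3 = (3.32 − 1.72)/2 = 0.8 m; q_3 = 0.35 × 0.81 × 0.8 = 0.2268 m³/s
w_4 = (4.00 − 2.81)/2 = 0.595 m; q_4 = 0.36 × 0.89 × 0.595 = 0.1906 m³/s
w_5 = (4.65 − 3.32)/2 = 0.665 m; q_5 = 0.53 × 1.31 × 0.665 = 0.4617 m³/s
w_6 = (5.98 − 4.00)/2 = 0.99 m; q_6 = 0.46 × 1.14 × 0.99 = 0.5192 m³/s
w_7 = (6.36 − 4.65)/2 = 0.855 m; q_7 = 0.31 × 0.40 × 0.855 = 0.1060 m³/s
w_8 = (6.36 − 5.98)/2 = 0.19 m; q_8 = 0.18 × 0.24 × 0.19 = 0.008208 m³/s
Q = Σ qᵢ = 1.881 m³/s

1.88 m³/s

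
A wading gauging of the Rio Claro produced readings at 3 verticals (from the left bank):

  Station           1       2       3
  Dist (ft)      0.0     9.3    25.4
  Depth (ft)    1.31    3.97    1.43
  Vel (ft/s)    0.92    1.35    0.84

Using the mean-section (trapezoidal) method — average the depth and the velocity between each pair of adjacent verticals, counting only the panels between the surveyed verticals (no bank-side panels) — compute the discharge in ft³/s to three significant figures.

Panel 1-2: Δb = 9.3 ft, d̄ = (1.31+3.97)/2 = 2.64, v̄ = (0.92+1.35)/2 = 1.135 → q = 9.3×2.64×1.135 = 27.87 ft³/s
Panel 2-3: Δb = 16.1 ft, d̄ = (3.97+1.43)/2 = 2.7, v̄ = (1.35+0.84)/2 = 1.095 → q = 16.1×2.7×1.095 = 47.60 ft³/s
Q = Σ q = 75.47 ft³/s

75.5 ft³/s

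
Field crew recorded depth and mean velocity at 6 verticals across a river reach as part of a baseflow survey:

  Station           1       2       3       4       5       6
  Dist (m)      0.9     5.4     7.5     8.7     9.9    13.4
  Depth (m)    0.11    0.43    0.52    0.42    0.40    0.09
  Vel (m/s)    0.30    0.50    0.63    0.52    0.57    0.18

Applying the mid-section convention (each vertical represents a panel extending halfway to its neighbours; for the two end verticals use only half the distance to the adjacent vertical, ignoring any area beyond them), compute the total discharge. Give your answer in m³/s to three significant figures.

2.15 m³/s

w_1 = (5.4 − 0.9)/2 = 2.25 m; q_1 = 0.30 × 0.11 × 2.25 = 0.07425 m³/s
w_2 = (7.5 − 0.9)/2 = 3.3 m; q_2 = 0.50 × 0.43 × 3.3 = 0.7095 m³/s
w_3 = (8.7 − 5.4)/2 = 1.65 m; q_3 = 0.63 × 0.52 × 1.65 = 0.5405 m³/s
w_4 = (9.9 − 7.5)/2 = 1.2 m; q_4 = 0.52 × 0.42 × 1.2 = 0.2621 m³/s
w_5 = (13.4 − 8.7)/2 = 2.35 m; q_5 = 0.57 × 0.40 × 2.35 = 0.5358 m³/s
w_6 = (13.4 − 9.9)/2 = 1.75 m; q_6 = 0.18 × 0.09 × 1.75 = 0.02835 m³/s
Q = Σ qᵢ = 2.151 m³/s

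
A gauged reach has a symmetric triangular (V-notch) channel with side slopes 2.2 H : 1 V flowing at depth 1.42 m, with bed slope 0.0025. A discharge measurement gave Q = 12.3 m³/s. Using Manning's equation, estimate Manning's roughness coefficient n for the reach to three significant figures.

A = z·y² = 2.2×1.42² = 4.436 m²
P = 2y√(1+z²) = 2×1.42×√(1+2.2²) = 6.863 m
R = A/P = 4.436/6.863 = 0.6464 m
n = (1/Q)·A·R^(2/3)·S^(1/2) = (1/12.3) × 4.436 × 0.7476 × 0.05000 = 0.01348

0.0135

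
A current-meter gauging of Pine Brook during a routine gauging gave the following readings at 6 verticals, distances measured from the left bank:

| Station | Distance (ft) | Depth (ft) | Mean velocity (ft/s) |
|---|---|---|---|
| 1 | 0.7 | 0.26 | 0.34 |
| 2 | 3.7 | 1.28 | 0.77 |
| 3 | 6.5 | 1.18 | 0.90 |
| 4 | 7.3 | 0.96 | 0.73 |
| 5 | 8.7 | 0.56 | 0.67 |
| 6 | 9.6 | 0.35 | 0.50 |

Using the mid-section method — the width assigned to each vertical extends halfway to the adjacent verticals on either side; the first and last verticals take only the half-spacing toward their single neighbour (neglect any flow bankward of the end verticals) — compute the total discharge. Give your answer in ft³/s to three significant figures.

w_1 = (3.7 − 0.7)/2 = 1.5 ft; q_1 = 0.34 × 0.26 × 1.5 = 0.1326 ft³/s
w_2 = (6.5 − 0.7)/2 = 2.9 ft; q_2 = 0.77 × 1.28 × 2.9 = 2.858 ft³/s
w_3 = (7.3 − 3.7)/2 = 1.8 ft; q_3 = 0.90 × 1.18 × 1.8 = 1.912 ft³/s
w_4 = (8.7 − 6.5)/2 = 1.1 ft; q_4 = 0.73 × 0.96 × 1.1 = 0.7709 ft³/s
w_5 = (9.6 − 7.3)/2 = 1.15 ft; q_5 = 0.67 × 0.56 × 1.15 = 0.4315 ft³/s
w_6 = (9.6 − 8.7)/2 = 0.45 ft; q_6 = 0.50 × 0.35 × 0.45 = 0.07875 ft³/s
Q = Σ qᵢ = 6.184 ft³/s

6.18 ft³/s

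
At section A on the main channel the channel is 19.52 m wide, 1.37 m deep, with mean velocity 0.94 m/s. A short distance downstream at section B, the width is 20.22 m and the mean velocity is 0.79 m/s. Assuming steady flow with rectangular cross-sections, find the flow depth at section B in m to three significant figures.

1.57 m

Q = A₁V₁ = (19.52×1.37) × 0.94 = 25.14 m³/s
d₂ = Q/(b₂ V₂) = 25.14/(20.22×0.79) = 1.574 m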